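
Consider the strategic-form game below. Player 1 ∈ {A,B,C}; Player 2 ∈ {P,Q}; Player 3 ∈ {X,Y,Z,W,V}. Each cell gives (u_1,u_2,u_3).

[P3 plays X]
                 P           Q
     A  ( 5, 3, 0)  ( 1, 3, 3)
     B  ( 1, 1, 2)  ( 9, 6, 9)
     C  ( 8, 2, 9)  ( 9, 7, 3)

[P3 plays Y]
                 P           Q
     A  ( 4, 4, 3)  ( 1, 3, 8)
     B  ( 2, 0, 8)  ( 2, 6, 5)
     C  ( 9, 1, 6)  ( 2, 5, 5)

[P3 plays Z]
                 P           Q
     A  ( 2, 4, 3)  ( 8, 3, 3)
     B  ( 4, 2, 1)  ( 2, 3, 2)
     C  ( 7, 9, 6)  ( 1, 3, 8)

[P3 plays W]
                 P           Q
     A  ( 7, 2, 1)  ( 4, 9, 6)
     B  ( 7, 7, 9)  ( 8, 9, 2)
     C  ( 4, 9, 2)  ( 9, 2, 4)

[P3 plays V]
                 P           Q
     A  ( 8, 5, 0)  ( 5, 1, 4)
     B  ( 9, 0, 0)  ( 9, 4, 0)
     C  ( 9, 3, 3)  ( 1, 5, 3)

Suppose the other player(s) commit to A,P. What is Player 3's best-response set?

BR_3 = {Y,Z}

u_3(X vs A,P) = 0
u_3(Y vs A,P) = 3
u_3(Z vs A,P) = 3
u_3(W vs A,P) = 1
u_3(V vs A,P) = 0
max payoff 3 at {Y,Z}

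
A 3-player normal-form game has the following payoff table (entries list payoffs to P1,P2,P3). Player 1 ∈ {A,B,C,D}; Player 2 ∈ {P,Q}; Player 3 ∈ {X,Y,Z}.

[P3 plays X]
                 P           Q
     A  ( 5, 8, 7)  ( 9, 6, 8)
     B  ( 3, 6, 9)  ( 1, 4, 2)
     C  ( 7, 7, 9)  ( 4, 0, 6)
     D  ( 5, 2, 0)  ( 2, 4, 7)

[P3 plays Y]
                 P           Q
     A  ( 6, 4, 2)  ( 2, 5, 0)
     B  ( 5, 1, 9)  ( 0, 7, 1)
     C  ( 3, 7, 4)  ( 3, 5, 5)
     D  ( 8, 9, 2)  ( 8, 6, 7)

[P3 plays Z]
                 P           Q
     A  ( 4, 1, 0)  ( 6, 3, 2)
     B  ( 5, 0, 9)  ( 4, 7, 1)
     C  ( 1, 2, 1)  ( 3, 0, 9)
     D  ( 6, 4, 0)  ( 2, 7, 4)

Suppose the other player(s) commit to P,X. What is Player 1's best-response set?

BR_1 = {C}

u_1(A vs P,X) = 5
u_1(B vs P,X) = 3
u_1(C vs P,X) = 7
u_1(D vs P,X) = 5
max payoff 7 at {C}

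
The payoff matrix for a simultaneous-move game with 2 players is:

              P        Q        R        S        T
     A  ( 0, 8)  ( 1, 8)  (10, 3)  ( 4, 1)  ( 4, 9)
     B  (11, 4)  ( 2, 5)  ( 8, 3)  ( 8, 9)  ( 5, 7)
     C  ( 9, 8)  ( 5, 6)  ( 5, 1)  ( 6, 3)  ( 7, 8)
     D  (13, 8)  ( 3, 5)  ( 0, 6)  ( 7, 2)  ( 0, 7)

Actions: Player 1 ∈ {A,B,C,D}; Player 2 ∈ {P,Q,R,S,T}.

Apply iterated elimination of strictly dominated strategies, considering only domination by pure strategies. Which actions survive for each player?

Remaining: P1:{B,C,D} P2:{P,S,T}

P2 drop Q (T beats it: A:9>8 B:7>5 C:8>6 D:7>5)
P2 drop R (P beats it: A:8>3 B:4>3 C:8>1 D:8>6)
P1 drop A (B beats it: P:11>0 S:8>4 T:5>4)
P1→{B,C,D} P2→{P,S,T}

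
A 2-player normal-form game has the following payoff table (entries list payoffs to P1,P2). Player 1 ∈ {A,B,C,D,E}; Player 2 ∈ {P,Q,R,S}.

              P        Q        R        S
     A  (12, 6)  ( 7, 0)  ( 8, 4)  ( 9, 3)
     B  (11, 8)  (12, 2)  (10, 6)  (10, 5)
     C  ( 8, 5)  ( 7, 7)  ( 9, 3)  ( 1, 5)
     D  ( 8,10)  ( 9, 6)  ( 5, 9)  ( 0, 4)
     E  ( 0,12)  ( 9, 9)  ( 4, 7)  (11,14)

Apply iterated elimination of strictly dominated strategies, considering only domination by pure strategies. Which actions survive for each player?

Remaining: P1:{A,B,E} P2:{P,S}

P1 drop C (B beats it: P:11>8 Q:12>7 R:10>9 S:10>1)
P1 drop D (B beats it: P:11>8 Q:12>9 R:10>5 S:10>0)
P2 drop Q (P beats it: A:6>0 B:8>2 E:12>9)
P2 drop R (P beats it: A:6>4 B:8>6 E:12>7)
P1→{A,B,E} P2→{P,S}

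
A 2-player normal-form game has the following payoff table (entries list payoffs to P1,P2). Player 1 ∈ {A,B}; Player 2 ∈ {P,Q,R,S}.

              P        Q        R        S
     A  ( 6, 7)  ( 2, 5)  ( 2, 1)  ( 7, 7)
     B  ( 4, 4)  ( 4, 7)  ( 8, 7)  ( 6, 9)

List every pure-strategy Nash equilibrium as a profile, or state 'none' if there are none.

PSNE = {(A,P), (A,S)}

(A,P): NE
(A,Q): not NE [P1→B gives 4>2; P2→S gives 7>5]
(A,R): not NE [P1→B gives 8>2; P2→S gives 7>1]
(A,S): NE
(B,P): not NE [P1→A gives 6>4; P2→S gives 9>4]
(B,Q): not NE [P2→S gives 9>7]
(B,R): not NE [P2→S gives 9>7]
(B,S): not NE [P1→A gives 7>6]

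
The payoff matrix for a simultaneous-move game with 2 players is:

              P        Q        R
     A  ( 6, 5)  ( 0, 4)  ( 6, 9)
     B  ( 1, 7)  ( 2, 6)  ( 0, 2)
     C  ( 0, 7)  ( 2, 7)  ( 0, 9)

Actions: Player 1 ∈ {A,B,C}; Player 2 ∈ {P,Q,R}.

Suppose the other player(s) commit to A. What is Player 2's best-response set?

u_2(P vs A) = 5
u_2(Q vs A) = 4
u_2(R vs A) = 9
max payoff 9 at {R}

BR_2 = {R}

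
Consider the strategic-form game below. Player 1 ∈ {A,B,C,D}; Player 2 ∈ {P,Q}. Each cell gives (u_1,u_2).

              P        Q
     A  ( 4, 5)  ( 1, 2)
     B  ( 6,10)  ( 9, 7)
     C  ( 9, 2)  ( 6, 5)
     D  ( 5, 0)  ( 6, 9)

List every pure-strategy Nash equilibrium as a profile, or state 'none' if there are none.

Equilibria: none

(A,P): not NE [P1→C gives 9>4]
(A,Q): not NE [P1→B gives 9>1; P2→P gives 5>2]
(B,P): not NE [P1→C gives 9>6]
(B,Q): not NE [P2→P gives 10>7]
(C,P): not NE [P2→Q gives 5>2]
(C,Q): not NE [P1→B gives 9>6]
(D,P): not NE [P1→C gives 9>5; P2→Q gives 9>0]
(D,Q): not NE [P1→B gives 9>6]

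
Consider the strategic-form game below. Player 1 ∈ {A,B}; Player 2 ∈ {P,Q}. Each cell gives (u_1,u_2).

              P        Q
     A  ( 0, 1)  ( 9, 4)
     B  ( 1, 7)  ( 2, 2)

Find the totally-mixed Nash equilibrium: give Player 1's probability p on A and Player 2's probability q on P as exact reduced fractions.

P1 indiff ⇒ q·0+(1-q)·9 = q·1+(1-q)·2 ⇒ q(-1) = (1-q)(-7) ⇒ q = 7/8
P2 indiff ⇒ p·1+(1-p)·7 = p·4+(1-p)·2 ⇒ p(-3) = (1-p)(-5) ⇒ p = 5/8

(p,q) = (5/8, 7/8)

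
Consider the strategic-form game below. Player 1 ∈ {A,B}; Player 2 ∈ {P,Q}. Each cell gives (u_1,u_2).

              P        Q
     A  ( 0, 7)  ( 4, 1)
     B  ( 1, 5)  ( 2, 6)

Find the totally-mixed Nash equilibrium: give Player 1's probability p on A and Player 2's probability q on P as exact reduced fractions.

P1 indiff ⇒ q·0+(1-q)·4 = q·1+(1-q)·2 ⇒ q(-1) = (1-q)(-2) ⇒ q = 2/3
P2 indiff ⇒ p·7+(1-p)·5 = p·1+(1-p)·6 ⇒ p(6) = (1-p)(1) ⇒ p = 1/7

P1 mixes 1/7 on A; P2 mixes 2/3 on P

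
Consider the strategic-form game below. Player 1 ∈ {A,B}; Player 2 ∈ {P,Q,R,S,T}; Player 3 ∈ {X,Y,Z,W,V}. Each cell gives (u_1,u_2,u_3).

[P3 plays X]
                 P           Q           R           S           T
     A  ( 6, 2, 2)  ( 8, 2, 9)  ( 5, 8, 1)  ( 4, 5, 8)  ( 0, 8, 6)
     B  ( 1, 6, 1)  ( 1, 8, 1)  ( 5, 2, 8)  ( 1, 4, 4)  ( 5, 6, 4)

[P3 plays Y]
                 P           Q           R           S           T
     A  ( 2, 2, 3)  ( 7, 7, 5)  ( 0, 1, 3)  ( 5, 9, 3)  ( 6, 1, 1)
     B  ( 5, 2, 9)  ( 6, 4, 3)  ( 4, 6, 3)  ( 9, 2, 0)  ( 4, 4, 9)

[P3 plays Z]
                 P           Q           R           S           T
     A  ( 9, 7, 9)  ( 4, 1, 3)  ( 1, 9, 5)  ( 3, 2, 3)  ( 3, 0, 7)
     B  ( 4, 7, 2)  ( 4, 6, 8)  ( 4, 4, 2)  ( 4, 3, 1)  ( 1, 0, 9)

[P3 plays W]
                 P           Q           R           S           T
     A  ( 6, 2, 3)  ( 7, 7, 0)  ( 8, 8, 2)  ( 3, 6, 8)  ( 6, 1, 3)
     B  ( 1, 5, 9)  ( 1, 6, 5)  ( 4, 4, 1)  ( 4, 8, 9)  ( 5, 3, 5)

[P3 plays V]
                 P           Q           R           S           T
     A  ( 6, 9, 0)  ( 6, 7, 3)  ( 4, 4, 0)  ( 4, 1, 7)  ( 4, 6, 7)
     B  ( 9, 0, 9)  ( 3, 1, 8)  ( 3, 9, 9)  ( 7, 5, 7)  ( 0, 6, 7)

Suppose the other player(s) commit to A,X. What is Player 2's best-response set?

u_2(P vs A,X) = 2
u_2(Q vs A,X) = 2
u_2(R vs A,X) = 8
u_2(S vs A,X) = 5
u_2(T vs A,X) = 8
max payoff 8 at {R,T}

BR_2 = {R,T}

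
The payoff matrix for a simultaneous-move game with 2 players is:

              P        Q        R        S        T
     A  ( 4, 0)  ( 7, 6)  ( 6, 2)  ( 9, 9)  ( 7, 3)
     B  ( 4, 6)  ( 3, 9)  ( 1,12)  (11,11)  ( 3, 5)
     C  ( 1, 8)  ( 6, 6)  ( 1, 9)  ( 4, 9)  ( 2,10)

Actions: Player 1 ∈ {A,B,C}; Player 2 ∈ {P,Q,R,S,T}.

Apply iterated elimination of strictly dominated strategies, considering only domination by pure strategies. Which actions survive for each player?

P1 drop C (A beats it: P:4>1 Q:7>6 R:6>1 S:9>4 T:7>2)
P2 drop P (Q beats it: A:6>0 B:9>6)
P2 drop Q (S beats it: A:9>6 B:11>9)
P2 drop T (S beats it: A:9>3 B:11>5)
P1→{A,B} P2→{R,S}

Remaining: P1:{A,B} P2:{R,S}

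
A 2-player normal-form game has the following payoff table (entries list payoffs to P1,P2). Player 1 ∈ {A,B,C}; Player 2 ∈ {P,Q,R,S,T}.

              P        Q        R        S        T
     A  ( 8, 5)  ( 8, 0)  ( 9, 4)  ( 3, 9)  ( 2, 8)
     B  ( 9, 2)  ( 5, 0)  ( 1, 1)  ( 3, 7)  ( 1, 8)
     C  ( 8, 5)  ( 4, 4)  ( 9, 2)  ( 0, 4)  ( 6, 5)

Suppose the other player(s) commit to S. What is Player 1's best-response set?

u_1(A vs S) = 3
u_1(B vs S) = 3
u_1(C vs S) = 0
max payoff 3 at {A,B}

argmax u_1 = {A,B}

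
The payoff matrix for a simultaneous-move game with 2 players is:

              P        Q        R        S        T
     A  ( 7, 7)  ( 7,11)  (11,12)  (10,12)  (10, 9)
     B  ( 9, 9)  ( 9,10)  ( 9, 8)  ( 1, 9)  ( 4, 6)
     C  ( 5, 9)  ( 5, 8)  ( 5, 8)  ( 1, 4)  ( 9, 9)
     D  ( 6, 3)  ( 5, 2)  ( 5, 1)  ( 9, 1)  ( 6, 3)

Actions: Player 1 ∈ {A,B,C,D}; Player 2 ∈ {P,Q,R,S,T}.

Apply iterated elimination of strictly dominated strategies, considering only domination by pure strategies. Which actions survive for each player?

IESDS → P1:{A,B} P2:{Q,R,S}

P1 drop C (A beats it: P:7>5 Q:7>5 R:11>5 S:10>1 T:10>9)
P1 drop D (A beats it: P:7>6 Q:7>5 R:11>5 S:10>9 T:10>6)
P2 drop P (Q beats it: A:11>7 B:10>9)
P2 drop T (Q beats it: A:11>9 B:10>6)
P1→{A,B} P2→{Q,R,S}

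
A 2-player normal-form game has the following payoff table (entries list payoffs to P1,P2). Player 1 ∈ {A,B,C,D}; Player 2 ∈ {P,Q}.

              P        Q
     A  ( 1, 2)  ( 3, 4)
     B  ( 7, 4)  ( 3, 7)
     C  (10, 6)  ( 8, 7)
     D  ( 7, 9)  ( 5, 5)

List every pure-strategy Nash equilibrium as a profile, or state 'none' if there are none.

(A,P): not NE [P1→C gives 10>1; P2→Q gives 4>2]
(A,Q): not NE [P1→C gives 8>3]
(B,P): not NE [P1→C gives 10>7; P2→Q gives 7>4]
(B,Q): not NE [P1→C gives 8>3]
(C,P): not NE [P2→Q gives 7>6]
(C,Q): NE
(D,P): not NE [P1→C gives 10>7]
(D,Q): not NE [P1→C gives 8>5; P2→P gives 9>5]

Nash profiles: (C,Q)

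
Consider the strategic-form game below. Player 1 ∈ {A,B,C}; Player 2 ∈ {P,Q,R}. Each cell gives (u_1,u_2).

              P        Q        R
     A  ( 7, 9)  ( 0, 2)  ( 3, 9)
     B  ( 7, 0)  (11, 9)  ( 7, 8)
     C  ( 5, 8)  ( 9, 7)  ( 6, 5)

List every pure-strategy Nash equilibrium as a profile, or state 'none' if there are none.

(A,P): NE
(A,Q): not NE [P1→B gives 11>0; P2→R gives 9>2]
(A,R): not NE [P1→B gives 7>3]
(B,P): not NE [P2→Q gives 9>0]
(B,Q): NE
(B,R): not NE [P2→Q gives 9>8]
(C,P): not NE [P1→B gives 7>5]
(C,Q): not NE [P1→B gives 11>9; P2→P gives 8>7]
(C,R): not NE [P1→B gives 7>6; P2→P gives 8>5]

PSNE = {(A,P), (B,Q)}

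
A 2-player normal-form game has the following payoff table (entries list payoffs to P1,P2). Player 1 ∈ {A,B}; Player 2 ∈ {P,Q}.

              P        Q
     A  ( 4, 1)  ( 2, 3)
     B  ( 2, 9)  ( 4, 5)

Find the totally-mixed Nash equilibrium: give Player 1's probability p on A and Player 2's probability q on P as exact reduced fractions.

(p,q) = (2/3, 1/2)

P1 indiff ⇒ q·4+(1-q)·2 = q·2+(1-q)·4 ⇒ q(2) = (1-q)(2) ⇒ q = 1/2
P2 indiff ⇒ p·1+(1-p)·9 = p·3+(1-p)·5 ⇒ p(-2) = (1-p)(-4) ⇒ p = 2/3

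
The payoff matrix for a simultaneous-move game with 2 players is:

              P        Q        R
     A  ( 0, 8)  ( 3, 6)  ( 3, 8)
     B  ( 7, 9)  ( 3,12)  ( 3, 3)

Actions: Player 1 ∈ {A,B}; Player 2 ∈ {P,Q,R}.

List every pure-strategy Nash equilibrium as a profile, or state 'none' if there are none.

NE set: (A,R), (B,Q)

(A,P): not NE [P1→B gives 7>0]
(A,Q): not NE [P2→R gives 8>6]
(A,R): NE
(B,P): not NE [P2→Q gives 12>9]
(B,Q): NE
(B,R): not NE [P2→Q gives 12>3]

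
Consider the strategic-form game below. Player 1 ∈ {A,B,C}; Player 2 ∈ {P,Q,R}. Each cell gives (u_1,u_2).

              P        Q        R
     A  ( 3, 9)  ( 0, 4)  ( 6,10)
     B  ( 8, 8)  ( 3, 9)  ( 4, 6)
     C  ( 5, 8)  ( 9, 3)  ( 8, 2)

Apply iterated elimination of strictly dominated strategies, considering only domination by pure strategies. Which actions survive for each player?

Remaining: P1:{B,C} P2:{P,Q}

P1 drop A (C beats it: P:5>3 Q:9>0 R:8>6)
P2 drop R (P beats it: B:8>6 C:8>2)
P1→{B,C} P2→{P,Q}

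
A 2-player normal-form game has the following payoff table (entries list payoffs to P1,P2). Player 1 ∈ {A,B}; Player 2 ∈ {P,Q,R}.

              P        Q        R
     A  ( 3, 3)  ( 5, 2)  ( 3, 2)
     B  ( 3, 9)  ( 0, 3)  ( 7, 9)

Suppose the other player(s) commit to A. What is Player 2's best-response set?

u_2(P vs A) = 3
u_2(Q vs A) = 2
u_2(R vs A) = 2
max payoff 3 at {P}

P2 best: {P}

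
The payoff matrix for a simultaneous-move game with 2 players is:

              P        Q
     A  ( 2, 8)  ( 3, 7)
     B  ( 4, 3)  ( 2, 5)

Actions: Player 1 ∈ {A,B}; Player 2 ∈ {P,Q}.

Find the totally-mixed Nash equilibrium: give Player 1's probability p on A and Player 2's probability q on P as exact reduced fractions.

P1 indiff ⇒ q·2+(1-q)·3 = q·4+(1-q)·2 ⇒ q(-2) = (1-q)(-1) ⇒ q = 1/3
P2 indiff ⇒ p·8+(1-p)·3 = p·7+(1-p)·5 ⇒ p(1) = (1-p)(2) ⇒ p = 2/3

P1 mixes 2/3 on A; P2 mixes 1/3 on P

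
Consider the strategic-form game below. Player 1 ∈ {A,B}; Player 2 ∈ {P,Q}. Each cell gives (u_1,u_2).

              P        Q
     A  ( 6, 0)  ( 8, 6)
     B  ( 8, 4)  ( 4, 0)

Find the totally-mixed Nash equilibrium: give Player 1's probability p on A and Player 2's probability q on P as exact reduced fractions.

P1 indiff ⇒ q·6+(1-q)·8 = q·8+(1-q)·4 ⇒ q(-2) = (1-q)(-4) ⇒ q = 2/3
P2 indiff ⇒ p·0+(1-p)·4 = p·6+(1-p)·0 ⇒ p(-6) = (1-p)(-4) ⇒ p = 2/5

P1 mixes 2/5 on A; P2 mixes 2/3 on P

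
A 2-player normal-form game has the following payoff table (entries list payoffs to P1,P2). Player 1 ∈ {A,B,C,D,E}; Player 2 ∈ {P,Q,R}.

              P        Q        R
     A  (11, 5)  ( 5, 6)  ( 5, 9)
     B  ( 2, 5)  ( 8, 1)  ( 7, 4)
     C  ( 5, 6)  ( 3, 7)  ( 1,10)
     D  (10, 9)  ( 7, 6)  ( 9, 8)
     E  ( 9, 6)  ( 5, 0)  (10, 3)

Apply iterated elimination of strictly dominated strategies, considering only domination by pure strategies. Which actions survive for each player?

P1 drop C (A beats it: P:11>5 Q:5>3 R:5>1)
P2 drop Q (R beats it: A:9>6 B:4>1 D:8>6 E:3>0)
P1 drop B (D beats it: P:10>2 R:9>7)
P1→{A,D,E} P2→{P,R}

Survivors P1:{A,D,E} P2:{P,R}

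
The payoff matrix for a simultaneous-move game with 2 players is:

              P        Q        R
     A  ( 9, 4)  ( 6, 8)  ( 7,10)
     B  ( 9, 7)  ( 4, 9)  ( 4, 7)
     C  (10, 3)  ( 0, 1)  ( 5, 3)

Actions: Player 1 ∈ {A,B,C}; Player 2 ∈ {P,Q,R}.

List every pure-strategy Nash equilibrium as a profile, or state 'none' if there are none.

PSNE = {(A,R), (C,P)}

(A,P): not NE [P1→C gives 10>9; P2→R gives 10>4]
(A,Q): not NE [P2→R gives 10>8]
(A,R): NE
(B,P): not NE [P1→C gives 10>9; P2→Q gives 9>7]
(B,Q): not NE [P1→A gives 6>4]
(B,R): not NE [P1→A gives 7>4; P2→Q gives 9>7]
(C,P): NE
(C,Q): not NE [P1→A gives 6>0; P2→R gives 3>1]
(C,R): not NE [P1→A gives 7>5]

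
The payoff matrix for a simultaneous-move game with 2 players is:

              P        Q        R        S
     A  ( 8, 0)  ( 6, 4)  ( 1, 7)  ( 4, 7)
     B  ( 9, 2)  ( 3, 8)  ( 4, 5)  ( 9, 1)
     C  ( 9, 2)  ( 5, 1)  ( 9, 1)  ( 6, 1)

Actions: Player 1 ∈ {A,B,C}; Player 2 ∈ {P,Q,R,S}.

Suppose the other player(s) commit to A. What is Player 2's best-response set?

P2 best: {R,S}

u_2(P vs A) = 0
u_2(Q vs A) = 4
u_2(R vs A) = 7
u_2(S vs A) = 7
max payoff 7 at {R,S}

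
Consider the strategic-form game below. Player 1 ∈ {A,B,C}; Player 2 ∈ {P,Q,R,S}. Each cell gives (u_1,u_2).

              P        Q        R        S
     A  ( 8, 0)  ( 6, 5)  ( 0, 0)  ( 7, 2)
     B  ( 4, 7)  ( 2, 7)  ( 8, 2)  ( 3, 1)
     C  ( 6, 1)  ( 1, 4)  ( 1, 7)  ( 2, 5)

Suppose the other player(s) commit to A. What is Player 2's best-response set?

argmax u_2 = {Q}

u_2(P vs A) = 0
u_2(Q vs A) = 5
u_2(R vs A) = 0
u_2(S vs A) = 2
max payoff 5 at {Q}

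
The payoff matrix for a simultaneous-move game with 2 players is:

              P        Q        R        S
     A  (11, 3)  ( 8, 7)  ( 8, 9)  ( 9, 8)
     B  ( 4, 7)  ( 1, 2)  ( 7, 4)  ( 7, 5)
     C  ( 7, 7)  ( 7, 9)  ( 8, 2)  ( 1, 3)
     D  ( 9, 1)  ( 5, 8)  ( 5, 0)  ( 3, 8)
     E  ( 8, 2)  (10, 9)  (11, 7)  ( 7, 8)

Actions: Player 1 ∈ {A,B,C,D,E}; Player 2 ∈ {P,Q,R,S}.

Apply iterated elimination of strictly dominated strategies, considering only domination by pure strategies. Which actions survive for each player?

IESDS → P1:{A,E} P2:{Q,R,S}

P1 drop B (A beats it: P:11>4 Q:8>1 R:8>7 S:9>7)
P1 drop C (E beats it: P:8>7 Q:10>7 R:11>8 S:7>1)
P1 drop D (A beats it: P:11>9 Q:8>5 R:8>5 S:9>3)
P2 drop P (Q beats it: A:7>3 E:9>2)
P1→{A,E} P2→{Q,R,S}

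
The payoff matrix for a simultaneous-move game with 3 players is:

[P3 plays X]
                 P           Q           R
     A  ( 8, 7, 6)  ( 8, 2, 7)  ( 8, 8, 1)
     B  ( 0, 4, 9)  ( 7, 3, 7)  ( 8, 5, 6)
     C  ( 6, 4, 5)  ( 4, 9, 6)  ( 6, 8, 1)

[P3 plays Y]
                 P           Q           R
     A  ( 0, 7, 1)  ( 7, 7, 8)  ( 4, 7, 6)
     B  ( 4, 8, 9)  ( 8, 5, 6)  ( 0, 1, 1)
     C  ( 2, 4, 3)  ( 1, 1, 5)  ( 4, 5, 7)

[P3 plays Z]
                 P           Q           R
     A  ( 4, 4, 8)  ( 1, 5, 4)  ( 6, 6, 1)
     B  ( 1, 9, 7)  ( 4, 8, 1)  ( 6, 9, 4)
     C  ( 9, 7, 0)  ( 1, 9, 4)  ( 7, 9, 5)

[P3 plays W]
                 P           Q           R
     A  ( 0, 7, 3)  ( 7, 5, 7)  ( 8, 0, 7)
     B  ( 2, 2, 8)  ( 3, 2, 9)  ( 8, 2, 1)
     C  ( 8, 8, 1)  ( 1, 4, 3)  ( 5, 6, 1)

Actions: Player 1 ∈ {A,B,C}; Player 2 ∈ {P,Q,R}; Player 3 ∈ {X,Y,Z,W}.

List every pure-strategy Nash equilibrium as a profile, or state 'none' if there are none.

(A,P,X): not NE [P2→R gives 8>7; P3→Z gives 8>6]
(A,P,Y): not NE [P1→B gives 4>0; P3→Z gives 8>1]
(A,P,Z): not NE [P1→C gives 9>4; P2→R gives 6>4]
(A,P,W): not NE [P1→C gives 8>0; P3→Z gives 8>3]
(A,Q,X): not NE [P2→R gives 8>2; P3→Y gives 8>7]
(A,Q,Y): not NE [P1→B gives 8>7]
(A,Q,Z): not NE [P1→B gives 4>1; P2→R gives 6>5; P3→Y gives 8>4]
(A,Q,W): not NE [P2→P gives 7>5; P3→Y gives 8>7]
(A,R,X): not NE [P3→W gives 7>1]
(A,R,Y): not NE [P3→W gives 7>6]
(A,R,Z): not NE [P1→C gives 7>6; P3→W gives 7>1]
(A,R,W): not NE [P2→P gives 7>0]
(B,P,X): not NE [P1→A gives 8>0; P2→R gives 5>4]
(B,P,Y): NE
(B,P,Z): not NE [P1→C gives 9>1; P3→Y gives 9>7]
(B,P,W): not NE [P1→C gives 8>2; P3→Y gives 9>8]
(B,Q,X): not NE [P1→A gives 8>7; P2→R gives 5>3; P3→W gives 9>7]
(B,Q,Y): not NE [P2→P gives 8>5; P3→W gives 9>6]
(B,Q,Z): not NE [P2→R gives 9>8; P3→W gives 9>1]
(B,Q,W): not NE [P1→A gives 7>3]
(B,R,X): NE
(B,R,Y): not NE [P1→C gives 4>0; P2→P gives 8>1; P3→X gives 6>1]
(B,R,Z): not NE [P1→C gives 7>6; P3→X gives 6>4]
(B,R,W): not NE [P3→X gives 6>1]
(C,P,X): not NE [P1→A gives 8>6; P2→Q gives 9>4]
(C,P,Y): not NE [P1→B gives 4>2; P2→R gives 5>4; P3→X gives 5>3]
(C,P,Z): not NE [P2→R gives 9>7; P3→X gives 5>0]
(C,P,W): not NE [P3→X gives 5>1]
(C,Q,X): not NE [P1→A gives 8>4]
(C,Q,Y): not NE [P1→B gives 8>1; P2→R gives 5>1; P3→X gives 6>5]
(C,Q,Z): not NE [P1→B gives 4>1; P3→X gives 6>4]
(C,Q,W): not NE [P1→A gives 7>1; P2→P gives 8>4; P3→X gives 6>3]
(C,R,X): not NE [P1→B gives 8>6; P2→Q gives 9>8; P3→Y gives 7>1]
(C,R,Y): NE
(C,R,Z): not NE [P3→Y gives 7>5]
(C,R,W): not NE [P1→B gives 8>5; P2→P gives 8>6; P3→Y gives 7>1]

Nash profiles: (B,P,Y), (B,R,X), (C,R,Y)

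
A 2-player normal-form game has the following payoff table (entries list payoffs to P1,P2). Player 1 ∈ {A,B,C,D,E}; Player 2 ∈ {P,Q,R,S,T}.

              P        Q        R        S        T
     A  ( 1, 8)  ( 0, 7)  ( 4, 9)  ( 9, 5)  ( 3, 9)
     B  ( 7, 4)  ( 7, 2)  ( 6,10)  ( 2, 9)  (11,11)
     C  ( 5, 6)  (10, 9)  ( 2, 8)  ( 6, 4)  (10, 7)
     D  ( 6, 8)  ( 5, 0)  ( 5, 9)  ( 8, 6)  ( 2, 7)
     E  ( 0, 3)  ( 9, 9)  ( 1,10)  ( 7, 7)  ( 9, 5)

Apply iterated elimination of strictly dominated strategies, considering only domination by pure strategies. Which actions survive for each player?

Remaining: P1:{B,C} P2:{Q,R,T}

P2 drop P (R beats it: A:9>8 B:10>4 C:8>6 D:9>8 E:10>3)
P2 drop S (R beats it: A:9>5 B:10>9 C:8>4 D:9>6 E:10>7)
P1 drop A (B beats it: Q:7>0 R:6>4 T:11>3)
P1 drop D (B beats it: Q:7>5 R:6>5 T:11>2)
P1 drop E (C beats it: Q:10>9 R:2>1 T:10>9)
P1→{B,C} P2→{Q,R,T}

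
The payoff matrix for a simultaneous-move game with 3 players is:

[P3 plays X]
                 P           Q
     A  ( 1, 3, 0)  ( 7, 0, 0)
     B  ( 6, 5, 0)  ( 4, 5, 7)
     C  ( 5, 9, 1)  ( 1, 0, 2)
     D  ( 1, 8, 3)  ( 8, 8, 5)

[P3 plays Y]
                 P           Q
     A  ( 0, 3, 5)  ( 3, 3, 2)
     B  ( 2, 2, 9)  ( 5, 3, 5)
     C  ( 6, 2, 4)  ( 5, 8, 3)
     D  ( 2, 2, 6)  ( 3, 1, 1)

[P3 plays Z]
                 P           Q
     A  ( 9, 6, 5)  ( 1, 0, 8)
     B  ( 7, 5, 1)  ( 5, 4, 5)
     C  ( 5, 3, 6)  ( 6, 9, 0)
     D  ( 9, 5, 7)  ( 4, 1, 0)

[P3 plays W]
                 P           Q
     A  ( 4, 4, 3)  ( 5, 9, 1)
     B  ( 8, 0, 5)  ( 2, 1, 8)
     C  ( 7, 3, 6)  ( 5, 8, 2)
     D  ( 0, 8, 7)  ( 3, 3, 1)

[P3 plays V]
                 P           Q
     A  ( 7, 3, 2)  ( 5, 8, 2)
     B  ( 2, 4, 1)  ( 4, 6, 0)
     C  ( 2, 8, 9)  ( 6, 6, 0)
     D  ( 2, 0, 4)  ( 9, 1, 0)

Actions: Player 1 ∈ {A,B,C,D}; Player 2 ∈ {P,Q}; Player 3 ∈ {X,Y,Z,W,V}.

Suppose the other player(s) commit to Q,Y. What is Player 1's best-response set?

u_1(A vs Q,Y) = 3
u_1(B vs Q,Y) = 5
u_1(C vs Q,Y) = 5
u_1(D vs Q,Y) = 3
max payoff 5 at {B,C}

BR_1 = {B,C}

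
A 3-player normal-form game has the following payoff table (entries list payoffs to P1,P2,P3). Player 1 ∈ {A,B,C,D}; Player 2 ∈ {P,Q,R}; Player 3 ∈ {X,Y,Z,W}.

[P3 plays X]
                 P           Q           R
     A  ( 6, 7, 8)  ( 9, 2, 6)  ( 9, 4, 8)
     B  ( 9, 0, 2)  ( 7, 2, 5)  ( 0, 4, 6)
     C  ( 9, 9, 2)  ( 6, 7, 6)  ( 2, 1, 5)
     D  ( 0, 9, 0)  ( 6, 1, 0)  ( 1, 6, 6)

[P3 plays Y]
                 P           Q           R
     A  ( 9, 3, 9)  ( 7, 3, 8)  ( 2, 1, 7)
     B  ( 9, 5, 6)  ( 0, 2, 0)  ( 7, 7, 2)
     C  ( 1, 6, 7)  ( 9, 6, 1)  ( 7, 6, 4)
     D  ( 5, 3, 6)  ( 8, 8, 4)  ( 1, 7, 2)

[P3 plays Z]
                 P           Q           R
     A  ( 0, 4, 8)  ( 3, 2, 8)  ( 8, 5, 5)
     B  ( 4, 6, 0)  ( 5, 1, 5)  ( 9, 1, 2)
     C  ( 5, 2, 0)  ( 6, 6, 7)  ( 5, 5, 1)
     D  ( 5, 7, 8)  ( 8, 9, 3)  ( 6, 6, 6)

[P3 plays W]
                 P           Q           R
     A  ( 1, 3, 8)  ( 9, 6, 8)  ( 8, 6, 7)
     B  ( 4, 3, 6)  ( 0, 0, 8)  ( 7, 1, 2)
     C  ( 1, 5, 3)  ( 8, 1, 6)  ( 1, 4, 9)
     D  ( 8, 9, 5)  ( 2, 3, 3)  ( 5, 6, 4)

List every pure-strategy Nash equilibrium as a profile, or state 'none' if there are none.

(A,P,X): not NE [P1→C gives 9>6; P3→Y gives 9>8]
(A,P,Y): NE
(A,P,Z): not NE [P1→D gives 5>0; P2→R gives 5>4; P3→Y gives 9>8]
(A,P,W): not NE [P1→D gives 8>1; P2→R gives 6>3; P3→Y gives 9>8]
(A,Q,X): not NE [P2→P gives 7>2; P3→W gives 8>6]
(A,Q,Y): not NE [P1→C gives 9>7]
(A,Q,Z): not NE [P1→D gives 8>3; P2→R gives 5>2]
(A,Q,W): NE
(A,R,X): not NE [P2→P gives 7>4]
(A,R,Y): not NE [P1→C gives 7>2; P2→Q gives 3>1; P3→X gives 8>7]
(A,R,Z): not NE [P1→B gives 9>8; P3→X gives 8>5]
(A,R,W): not NE [P3→X gives 8>7]
(B,P,X): not NE [P2→R gives 4>0; P3→W gives 6>2]
(B,P,Y): not NE [P2→R gives 7>5]
(B,P,Z): not NE [P1→D gives 5>4; P3→W gives 6>0]
(B,P,W): not NE [P1→D gives 8>4]
(B,Q,X): not NE [P1→A gives 9>7; P2→R gives 4>2; P3→W gives 8>5]
(B,Q,Y): not NE [P1→C gives 9>0; P2→R gives 7>2; P3→W gives 8>0]
(B,Q,Z): not NE [P1→D gives 8>5; P2→P gives 6>1; P3→W gives 8>5]
(B,Q,W): not NE [P1→A gives 9>0; P2→P gives 3>0]
(B,R,X): not NE [P1→A gives 9>0]
(B,R,Y): not NE [P3→X gives 6>2]
(B,R,Z): not NE [P2→P gives 6>1; P3→X gives 6>2]
(B,R,W): not NE [P1→A gives 8>7; P2→P gives 3>1; P3→X gives 6>2]
(C,P,X): not NE [P3→Y gives 7>2]
(C,P,Y): not NE [P1→B gives 9>1]
(C,P,Z): not NE [P2→Q gives 6>2; P3→Y gives 7>0]
(C,P,W): not NE [P1→D gives 8>1; P3→Y gives 7>3]
(C,Q,X): not NE [P1→A gives 9>6; P2→P gives 9>7; P3→Z gives 7>6]
(C,Q,Y): not NE [P3→Z gives 7>1]
(C,Q,Z): not NE [P1→D gives 8>6]
(C,Q,W): not NE [P1→A gives 9>8; P2→P gives 5>1; P3→Z gives 7>6]
(C,R,X): not NE [P1→A gives 9>2; P2→P gives 9>1; P3→W gives 9>5]
(C,R,Y): not NE [P3→W gives 9>4]
(C,R,Z): not NE [P1→B gives 9>5; P2→Q gives 6>5; P3→W gives 9>1]
(C,R,W): not NE [P1→A gives 8>1; P2→P gives 5>4]
(D,P,X): not NE [P1→C gives 9>0; P3→Z gives 8>0]
(D,P,Y): not NE [P1→B gives 9>5; P2→Q gives 8>3; P3→Z gives 8>6]
(D,P,Z): not NE [P2→Q gives 9>7]
(D,P,W): not NE [P3→Z gives 8>5]
(D,Q,X): not NE [P1→A gives 9>6; P2→P gives 9>1; P3→Y gives 4>0]
(D,Q,Y): not NE [P1→C gives 9>8]
(D,Q,Z): not NE [P3→Y gives 4>3]
(D,Q,W): not NE [P1→A gives 9>2; P2→P gives 9>3; P3→Y gives 4>3]
(D,R,X): not NE [P1→A gives 9>1; P2→P gives 9>6]
(D,R,Y): not NE [P1→C gives 7>1; P2→Q gives 8>7; P3→Z gives 6>2]
(D,R,Z): not NE [P1→B gives 9>6; P2→Q gives 9>6]
(D,R,W): not NE [P1→A gives 8>5; P2→P gives 9>6; P3→Z gives 6>4]

NE set: (A,P,Y), (A,Q,W)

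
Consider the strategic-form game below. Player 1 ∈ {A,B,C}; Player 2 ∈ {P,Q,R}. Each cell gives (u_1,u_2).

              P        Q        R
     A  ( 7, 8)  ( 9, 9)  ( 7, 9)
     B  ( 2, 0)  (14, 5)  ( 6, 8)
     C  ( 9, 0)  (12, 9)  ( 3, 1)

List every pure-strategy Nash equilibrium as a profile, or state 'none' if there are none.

(A,P): not NE [P1→C gives 9>7; P2→R gives 9>8]
(A,Q): not NE [P1→B gives 14>9]
(A,R): NE
(B,P): not NE [P1→C gives 9>2; P2→R gives 8>0]
(B,Q): not NE [P2→R gives 8>5]
(B,R): not NE [P1→A gives 7>6]
(C,P): not NE [P2→Q gives 9>0]
(C,Q): not NE [P1→B gives 14>12]
(C,R): not NE [P1→A gives 7>3; P2→Q gives 9>1]

NE set: (A,R)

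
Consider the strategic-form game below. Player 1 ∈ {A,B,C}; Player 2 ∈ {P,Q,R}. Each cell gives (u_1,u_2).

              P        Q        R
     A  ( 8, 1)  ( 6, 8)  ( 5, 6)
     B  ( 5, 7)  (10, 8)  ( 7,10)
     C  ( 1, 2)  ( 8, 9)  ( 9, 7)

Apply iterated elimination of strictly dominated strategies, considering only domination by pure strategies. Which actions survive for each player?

Survivors P1:{B,C} P2:{Q,R}

P2 drop P (Q beats it: A:8>1 B:8>7 C:9>2)
P1 drop A (B beats it: Q:10>6 R:7>5)
P1→{B,C} P2→{Q,R}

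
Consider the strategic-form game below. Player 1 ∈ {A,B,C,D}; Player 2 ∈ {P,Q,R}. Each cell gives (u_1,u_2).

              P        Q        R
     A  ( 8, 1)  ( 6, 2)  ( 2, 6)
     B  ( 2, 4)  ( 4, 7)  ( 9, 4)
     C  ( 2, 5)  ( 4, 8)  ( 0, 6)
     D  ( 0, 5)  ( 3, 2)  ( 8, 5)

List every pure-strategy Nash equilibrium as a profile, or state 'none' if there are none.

(A,P): not NE [P2→R gives 6>1]
(A,Q): not NE [P2→R gives 6>2]
(A,R): not NE [P1→B gives 9>2]
(B,P): not NE [P1→A gives 8>2; P2→Q gives 7>4]
(B,Q): not NE [P1→A gives 6>4]
(B,R): not NE [P2→Q gives 7>4]
(C,P): not NE [P1→A gives 8>2; P2→Q gives 8>5]
(C,Q): not NE [P1→A gives 6>4]
(C,R): not NE [P1→B gives 9>0; P2→Q gives 8>6]
(D,P): not NE [P1→A gives 8>0]
(D,Q): not NE [P1→A gives 6>3; P2→R gives 5>2]
(D,R): not NE [P1→B gives 9>8]

No pure NE.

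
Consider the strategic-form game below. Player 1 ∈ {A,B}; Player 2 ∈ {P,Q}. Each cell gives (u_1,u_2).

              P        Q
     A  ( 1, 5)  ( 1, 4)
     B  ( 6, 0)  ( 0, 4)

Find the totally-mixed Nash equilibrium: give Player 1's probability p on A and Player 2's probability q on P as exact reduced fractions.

P1 indiff ⇒ q·1+(1-q)·1 = q·6+(1-q)·0 ⇒ q(-5) = (1-q)(-1) ⇒ q = 1/6
P2 indiff ⇒ p·5+(1-p)·0 = p·4+(1-p)·4 ⇒ p(1) = (1-p)(4) ⇒ p = 4/5

p=4/5, q=1/6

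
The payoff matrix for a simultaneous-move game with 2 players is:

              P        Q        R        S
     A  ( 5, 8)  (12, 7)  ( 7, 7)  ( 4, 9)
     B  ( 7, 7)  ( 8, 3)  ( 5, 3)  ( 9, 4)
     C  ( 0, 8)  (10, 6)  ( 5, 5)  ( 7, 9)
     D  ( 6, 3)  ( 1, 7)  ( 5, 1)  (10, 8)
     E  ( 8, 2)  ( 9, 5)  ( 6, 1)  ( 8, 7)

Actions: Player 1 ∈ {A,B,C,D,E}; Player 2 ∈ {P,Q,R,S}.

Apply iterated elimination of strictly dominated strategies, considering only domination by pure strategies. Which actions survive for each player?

P2 drop Q (S beats it: A:9>7 B:4>3 C:9>6 D:8>7 E:7>5)
P1 drop C (E beats it: P:8>0 R:6>5 S:8>7)
P2 drop R (P beats it: A:8>7 B:7>3 D:3>1 E:2>1)
P1 drop A (B beats it: P:7>5 S:9>4)
P1→{B,D,E} P2→{P,S}

IESDS → P1:{B,D,E} P2:{P,S}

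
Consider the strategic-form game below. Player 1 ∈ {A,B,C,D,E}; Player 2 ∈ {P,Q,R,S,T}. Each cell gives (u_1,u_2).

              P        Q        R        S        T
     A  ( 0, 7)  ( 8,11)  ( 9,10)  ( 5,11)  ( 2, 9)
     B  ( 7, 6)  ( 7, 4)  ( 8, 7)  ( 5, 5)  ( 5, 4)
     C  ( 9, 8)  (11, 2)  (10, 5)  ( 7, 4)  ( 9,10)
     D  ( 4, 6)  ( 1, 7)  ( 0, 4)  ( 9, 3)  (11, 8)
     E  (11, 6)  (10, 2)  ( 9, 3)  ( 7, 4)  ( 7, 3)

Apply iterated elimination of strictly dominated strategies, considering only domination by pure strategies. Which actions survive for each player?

P1 drop A (C beats it: P:9>0 Q:11>8 R:10>9 S:7>5 T:9>2)
P1 drop B (C beats it: P:9>7 Q:11>7 R:10>8 S:7>5 T:9>5)
P2 drop Q (T beats it: C:10>2 D:8>7 E:3>2)
P2 drop R (P beats it: C:8>5 D:6>4 E:6>3)
P2 drop S (P beats it: C:8>4 D:6>3 E:6>4)
P1→{C,D,E} P2→{P,T}

Remaining: P1:{C,D,E} P2:{P,T}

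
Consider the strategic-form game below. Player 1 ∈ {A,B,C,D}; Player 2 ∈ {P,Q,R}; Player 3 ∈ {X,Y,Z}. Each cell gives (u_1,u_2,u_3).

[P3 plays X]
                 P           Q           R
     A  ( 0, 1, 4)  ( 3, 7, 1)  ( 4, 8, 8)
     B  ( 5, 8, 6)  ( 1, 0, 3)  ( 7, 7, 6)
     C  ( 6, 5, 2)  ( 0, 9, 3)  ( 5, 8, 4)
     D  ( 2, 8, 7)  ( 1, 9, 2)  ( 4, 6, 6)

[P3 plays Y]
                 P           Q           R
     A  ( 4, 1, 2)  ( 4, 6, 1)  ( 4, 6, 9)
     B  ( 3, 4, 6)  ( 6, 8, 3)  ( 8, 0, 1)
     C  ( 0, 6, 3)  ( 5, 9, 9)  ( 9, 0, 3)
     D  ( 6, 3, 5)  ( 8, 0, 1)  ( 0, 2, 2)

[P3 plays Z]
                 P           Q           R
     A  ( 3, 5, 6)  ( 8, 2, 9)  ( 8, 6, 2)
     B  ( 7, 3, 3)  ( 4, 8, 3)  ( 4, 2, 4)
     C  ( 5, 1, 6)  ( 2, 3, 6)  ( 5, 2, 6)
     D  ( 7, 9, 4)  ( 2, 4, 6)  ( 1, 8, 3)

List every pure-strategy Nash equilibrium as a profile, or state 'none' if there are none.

(A,P,X): not NE [P1→C gives 6>0; P2→R gives 8>1; P3→Z gives 6>4]
(A,P,Y): not NE [P1→D gives 6>4; P2→R gives 6>1; P3→Z gives 6>2]
(A,P,Z): not NE [P1→D gives 7>3; P2→R gives 6>5]
(A,Q,X): not NE [P2→R gives 8>7; P3→Z gives 9>1]
(A,Q,Y): not NE [P1→D gives 8>4; P3→Z gives 9>1]
(A,Q,Z): not NE [P2→R gives 6>2]
(A,R,X): not NE [P1→B gives 7>4; P3→Y gives 9>8]
(A,R,Y): not NE [P1→C gives 9>4]
(A,R,Z): not NE [P3→Y gives 9>2]
(B,P,X): not NE [P1→C gives 6>5]
(B,P,Y): not NE [P1→D gives 6>3; P2→Q gives 8>4]
(B,P,Z): not NE [P2→Q gives 8>3; P3→Y gives 6>3]
(B,Q,X): not NE [P1→A gives 3>1; P2→P gives 8>0]
(B,Q,Y): not NE [P1→D gives 8>6]
(B,Q,Z): not NE [P1→A gives 8>4]
(B,R,X): not NE [P2→P gives 8>7]
(B,R,Y): not NE [P1→C gives 9>8; P2→Q gives 8>0; P3→X gives 6>1]
(B,R,Z): not NE [P1→A gives 8>4; P2→Q gives 8>2; P3→X gives 6>4]
(C,P,X): not NE [P2→Q gives 9>5; P3→Z gives 6>2]
(C,P,Y): not NE [P1→D gives 6>0; P2→Q gives 9>6; P3→Z gives 6>3]
(C,P,Z): not NE [P1→D gives 7>5; P2→Q gives 3>1]
(C,Q,X): not NE [P1→A gives 3>0; P3→Y gives 9>3]
(C,Q,Y): not NE [P1→D gives 8>5]
(C,Q,Z): not NE [P1→A gives 8>2; P3→Y gives 9>6]
(C,R,X): not NE [P1→B gives 7>5; P2→Q gives 9>8; P3→Z gives 6>4]
(C,R,Y): not NE [P2→Q gives 9>0; P3→Z gives 6>3]
(C,R,Z): not NE [P1→A gives 8>5; P2→Q gives 3>2]
(D,P,X): not NE [P1→C gives 6>2; P2→Q gives 9>8]
(D,P,Y): not NE [P3→X gives 7>5]
(D,P,Z): not NE [P3→X gives 7>4]
(D,Q,X): not NE [P1→A gives 3>1; P3→Z gives 6>2]
(D,Q,Y): not NE [P2→P gives 3>0; P3→Z gives 6>1]
(D,Q,Z): not NE [P1→A gives 8>2; P2→P gives 9>4]
(D,R,X): not NE [P1→B gives 7>4; P2→Q gives 9>6]
(D,R,Y): not NE [P1→C gives 9>0; P2→P gives 3>2; P3→X gives 6>2]
(D,R,Z): not NE [P1→A gives 8>1; P2→P gives 9>8; P3→X gives 6>3]

No pure NE.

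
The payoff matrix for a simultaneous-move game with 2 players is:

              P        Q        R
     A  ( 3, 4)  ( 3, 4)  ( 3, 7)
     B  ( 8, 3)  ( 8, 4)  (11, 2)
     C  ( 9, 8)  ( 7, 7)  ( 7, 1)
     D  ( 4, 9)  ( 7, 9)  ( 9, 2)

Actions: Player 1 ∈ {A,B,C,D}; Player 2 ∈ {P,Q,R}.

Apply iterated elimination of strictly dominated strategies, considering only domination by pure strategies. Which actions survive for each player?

IESDS → P1:{B,C} P2:{P,Q}

P1 drop A (B beats it: P:8>3 Q:8>3 R:11>3)
P1 drop D (B beats it: P:8>4 Q:8>7 R:11>9)
P2 drop R (P beats it: B:3>2 C:8>1)
P1→{B,C} P2→{P,Q}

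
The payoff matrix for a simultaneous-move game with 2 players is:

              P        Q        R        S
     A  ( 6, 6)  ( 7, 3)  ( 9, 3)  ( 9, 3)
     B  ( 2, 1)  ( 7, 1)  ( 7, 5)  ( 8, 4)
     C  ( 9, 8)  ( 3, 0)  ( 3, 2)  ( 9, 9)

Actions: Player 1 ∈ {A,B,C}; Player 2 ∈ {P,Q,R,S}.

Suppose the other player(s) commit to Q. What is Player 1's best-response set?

BR_1 = {A,B}

u_1(A vs Q) = 7
u_1(B vs Q) = 7
u_1(C vs Q) = 3
max payoff 7 at {A,B}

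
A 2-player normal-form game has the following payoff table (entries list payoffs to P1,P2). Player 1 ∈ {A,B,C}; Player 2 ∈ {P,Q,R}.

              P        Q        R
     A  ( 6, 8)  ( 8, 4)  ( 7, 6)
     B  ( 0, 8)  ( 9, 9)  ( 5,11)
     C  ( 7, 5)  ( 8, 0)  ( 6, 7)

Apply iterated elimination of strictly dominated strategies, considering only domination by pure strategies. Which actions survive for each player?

P2 drop Q (R beats it: A:6>4 B:11>9 C:7>0)
P1 drop B (A beats it: P:6>0 R:7>5)
P1→{A,C} P2→{P,R}

Survivors P1:{A,C} P2:{P,R}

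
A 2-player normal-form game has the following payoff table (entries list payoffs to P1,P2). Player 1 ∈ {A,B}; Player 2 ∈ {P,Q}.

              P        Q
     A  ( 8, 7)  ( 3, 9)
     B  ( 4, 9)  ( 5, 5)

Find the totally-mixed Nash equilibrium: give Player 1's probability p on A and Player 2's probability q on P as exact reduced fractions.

P1 indiff ⇒ q·8+(1-q)·3 = q·4+(1-q)·5 ⇒ q(4) = (1-q)(2) ⇒ q = 1/3
P2 indiff ⇒ p·7+(1-p)·9 = p·9+(1-p)·5 ⇒ p(-2) = (1-p)(-4) ⇒ p = 2/3

(p,q) = (2/3, 1/3)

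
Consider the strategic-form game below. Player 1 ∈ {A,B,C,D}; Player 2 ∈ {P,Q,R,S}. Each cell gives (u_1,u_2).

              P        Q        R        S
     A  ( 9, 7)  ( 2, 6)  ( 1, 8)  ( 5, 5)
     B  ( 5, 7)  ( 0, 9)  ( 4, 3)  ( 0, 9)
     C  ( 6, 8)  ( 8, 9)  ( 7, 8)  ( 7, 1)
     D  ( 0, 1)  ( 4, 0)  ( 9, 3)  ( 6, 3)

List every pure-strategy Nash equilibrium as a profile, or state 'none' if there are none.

PSNE = {(C,Q), (D,R)}

(A,P): not NE [P2→R gives 8>7]
(A,Q): not NE [P1→C gives 8>2; P2→R gives 8>6]
(A,R): not NE [P1→D gives 9>1]
(A,S): not NE [P1→C gives 7>5; P2→R gives 8>5]
(B,P): not NE [P1→A gives 9>5; P2→S gives 9>7]
(B,Q): not NE [P1→C gives 8>0]
(B,R): not NE [P1→D gives 9>4; P2→S gives 9>3]
(B,S): not NE [P1→C gives 7>0]
(C,P): not NE [P1→A gives 9>6; P2→Q gives 9>8]
(C,Q): NE
(C,R): not NE [P1→D gives 9>7; P2→Q gives 9>8]
(C,S): not NE [P2→Q gives 9>1]
(D,P): not NE [P1→A gives 9>0; P2→S gives 3>1]
(D,Q): not NE [P1→C gives 8>4; P2→S gives 3>0]
(D,R): NE
(D,S): not NE [P1→C gives 7>6]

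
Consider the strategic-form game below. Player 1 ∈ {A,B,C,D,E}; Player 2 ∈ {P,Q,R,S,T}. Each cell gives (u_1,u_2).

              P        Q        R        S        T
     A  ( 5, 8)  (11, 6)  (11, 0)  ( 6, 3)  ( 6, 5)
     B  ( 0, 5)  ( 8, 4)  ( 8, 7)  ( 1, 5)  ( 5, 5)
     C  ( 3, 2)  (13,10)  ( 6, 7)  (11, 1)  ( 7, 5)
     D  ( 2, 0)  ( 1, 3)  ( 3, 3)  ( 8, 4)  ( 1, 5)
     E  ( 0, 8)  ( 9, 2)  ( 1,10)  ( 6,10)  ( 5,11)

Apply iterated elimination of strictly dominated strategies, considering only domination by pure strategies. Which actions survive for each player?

P1 drop B (A beats it: P:5>0 Q:11>8 R:11>8 S:6>1 T:6>5)
P1 drop D (C beats it: P:3>2 Q:13>1 R:6>3 S:11>8 T:7>1)
P1 drop E (C beats it: P:3>0 Q:13>9 R:6>1 S:11>6 T:7>5)
P2 drop R (Q beats it: A:6>0 C:10>7)
P2 drop S (P beats it: A:8>3 C:2>1)
P2 drop T (Q beats it: A:6>5 C:10>5)
P1→{A,C} P2→{P,Q}

IESDS → P1:{A,C} P2:{P,Q}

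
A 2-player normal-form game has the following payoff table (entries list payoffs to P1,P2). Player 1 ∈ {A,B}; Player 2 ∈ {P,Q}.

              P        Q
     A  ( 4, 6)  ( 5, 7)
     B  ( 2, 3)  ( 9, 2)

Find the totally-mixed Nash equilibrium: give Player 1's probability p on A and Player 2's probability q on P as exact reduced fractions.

P1 mixes 1/2 on A; P2 mixes 2/3 on P

P1 indiff ⇒ q·4+(1-q)·5 = q·2+(1-q)·9 ⇒ q(2) = (1-q)(4) ⇒ q = 2/3
P2 indiff ⇒ p·6+(1-p)·3 = p·7+(1-p)·2 ⇒ p(-1) = (1-p)(-1) ⇒ p = 1/2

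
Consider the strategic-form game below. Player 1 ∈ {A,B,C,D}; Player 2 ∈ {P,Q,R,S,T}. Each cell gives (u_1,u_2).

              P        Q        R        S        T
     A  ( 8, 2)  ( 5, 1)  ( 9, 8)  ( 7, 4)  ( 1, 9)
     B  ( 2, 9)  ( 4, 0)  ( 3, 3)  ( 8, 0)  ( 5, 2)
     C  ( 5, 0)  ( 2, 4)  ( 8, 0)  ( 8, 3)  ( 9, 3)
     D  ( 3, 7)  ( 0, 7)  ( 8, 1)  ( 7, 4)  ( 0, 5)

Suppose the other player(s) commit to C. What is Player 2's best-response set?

u_2(P vs C) = 0
u_2(Q vs C) = 4
u_2(R vs C) = 0
u_2(S vs C) = 3
u_2(T vs C) = 3
max payoff 4 at {Q}

BR_2 = {Q}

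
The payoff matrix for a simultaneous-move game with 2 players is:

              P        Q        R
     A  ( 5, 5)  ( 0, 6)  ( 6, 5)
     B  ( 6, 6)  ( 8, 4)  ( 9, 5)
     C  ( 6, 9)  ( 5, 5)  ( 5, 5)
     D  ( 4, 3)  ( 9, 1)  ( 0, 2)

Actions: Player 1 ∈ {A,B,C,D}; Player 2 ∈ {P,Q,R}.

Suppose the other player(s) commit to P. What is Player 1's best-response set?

P1 best: {B,C}

u_1(A vs P) = 5
u_1(B vs P) = 6
u_1(C vs P) = 6
u_1(D vs P) = 4
max payoff 6 at {B,C}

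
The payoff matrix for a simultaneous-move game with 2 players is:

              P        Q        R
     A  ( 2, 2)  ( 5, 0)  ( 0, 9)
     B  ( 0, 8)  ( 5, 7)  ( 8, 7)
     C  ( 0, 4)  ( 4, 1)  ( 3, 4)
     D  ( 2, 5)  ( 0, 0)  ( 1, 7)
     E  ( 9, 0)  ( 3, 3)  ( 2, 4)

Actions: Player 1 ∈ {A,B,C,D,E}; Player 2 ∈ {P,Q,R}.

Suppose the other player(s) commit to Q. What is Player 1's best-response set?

u_1(A vs Q) = 5
u_1(B vs Q) = 5
u_1(C vs Q) = 4
u_1(D vs Q) = 0
u_1(E vs Q) = 3
max payoff 5 at {A,B}

argmax u_1 = {A,B}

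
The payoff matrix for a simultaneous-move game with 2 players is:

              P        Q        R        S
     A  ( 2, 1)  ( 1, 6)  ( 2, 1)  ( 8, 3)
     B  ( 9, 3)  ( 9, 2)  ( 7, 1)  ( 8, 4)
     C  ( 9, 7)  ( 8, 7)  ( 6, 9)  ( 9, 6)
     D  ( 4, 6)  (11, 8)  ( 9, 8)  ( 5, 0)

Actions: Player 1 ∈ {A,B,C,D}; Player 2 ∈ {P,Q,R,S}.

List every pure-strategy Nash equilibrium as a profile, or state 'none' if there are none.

NE set: (D,Q), (D,R)

(A,P): not NE [P1→C gives 9>2; P2→Q gives 6>1]
(A,Q): not NE [P1→D gives 11>1]
(A,R): not NE [P1→D gives 9>2; P2→Q gives 6>1]
(A,S): not NE [P1→C gives 9>8; P2→Q gives 6>3]
(B,P): not NE [P2→S gives 4>3]
(B,Q): not NE [P1→D gives 11>9; P2→S gives 4>2]
(B,R): not NE [P1→D gives 9>7; P2→S gives 4>1]
(B,S): not NE [P1→C gives 9>8]
(C,P): not NE [P2→R gives 9>7]
(C,Q): not NE [P1→D gives 11>8; P2→R gives 9>7]
(C,R): not NE [P1→D gives 9>6]
(C,S): not NE [P2→R gives 9>6]
(D,P): not NE [P1→C gives 9>4; P2→R gives 8>6]
(D,Q): NE
(D,R): NE
(D,S): not NE [P1→C gives 9>5; P2→R gives 8>0]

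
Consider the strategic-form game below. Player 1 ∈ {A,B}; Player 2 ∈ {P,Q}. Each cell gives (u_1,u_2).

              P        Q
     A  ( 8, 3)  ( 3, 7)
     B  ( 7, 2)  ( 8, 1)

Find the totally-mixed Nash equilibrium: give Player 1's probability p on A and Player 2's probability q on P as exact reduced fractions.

P1 indiff ⇒ q·8+(1-q)·3 = q·7+(1-q)·8 ⇒ q(1) = (1-q)(5) ⇒ q = 5/6
P2 indiff ⇒ p·3+(1-p)·2 = p·7+(1-p)·1 ⇒ p(-4) = (1-p)(-1) ⇒ p = 1/5

(p,q) = (1/5, 5/6)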